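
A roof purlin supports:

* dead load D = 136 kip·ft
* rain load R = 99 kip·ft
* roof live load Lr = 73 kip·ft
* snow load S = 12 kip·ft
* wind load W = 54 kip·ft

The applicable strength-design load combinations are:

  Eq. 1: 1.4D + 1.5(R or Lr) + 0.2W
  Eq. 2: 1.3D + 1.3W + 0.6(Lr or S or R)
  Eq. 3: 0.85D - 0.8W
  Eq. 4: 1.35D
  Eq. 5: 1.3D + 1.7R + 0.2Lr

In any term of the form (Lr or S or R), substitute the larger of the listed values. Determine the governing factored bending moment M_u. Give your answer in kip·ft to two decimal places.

359.70 kip·ft

(R or Lr) → R = 99 kip·ft; (Lr or S or R) → R = 99 kip·ft.
Eq. 1: 1.4(136) + 1.5(99) + 0.2(54) = 190.40 + 148.50 + 10.80 = 349.70
Eq. 2: 1.3(136) + 1.3(54) + 0.6(99) = 176.80 + 70.20 + 59.40 = 306.40
Eq. 3: 0.85(136) - 0.8(54) = 115.60 - 43.20 = 72.40
Eq. 4: 1.35(136) = 183.60
Eq. 5: 1.3(136) + 1.7(99) + 0.2(73) = 176.80 + 168.30 + 14.60 = 359.70
The controlling combination is 5, giving 359.70 kip·ft.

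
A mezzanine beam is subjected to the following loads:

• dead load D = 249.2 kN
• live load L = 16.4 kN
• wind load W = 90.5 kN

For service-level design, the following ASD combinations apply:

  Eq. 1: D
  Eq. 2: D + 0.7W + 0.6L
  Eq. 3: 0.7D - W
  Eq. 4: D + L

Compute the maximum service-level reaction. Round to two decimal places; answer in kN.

Eq. 1: 1.0(249.2) = 249.20
Eq. 2: 1.0(249.2) + 0.7(90.5) + 0.6(16.4) = 249.20 + 63.35 + 9.84 = 322.39
Eq. 3: 0.7(249.2) - 1.0(90.5) = 174.44 - 90.50 = 83.94
Eq. 4: 1.0(249.2) + 1.0(16.4) = 249.20 + 16.40 = 265.60
The controlling combination is 2, giving 322.39 kN.

322.39 kN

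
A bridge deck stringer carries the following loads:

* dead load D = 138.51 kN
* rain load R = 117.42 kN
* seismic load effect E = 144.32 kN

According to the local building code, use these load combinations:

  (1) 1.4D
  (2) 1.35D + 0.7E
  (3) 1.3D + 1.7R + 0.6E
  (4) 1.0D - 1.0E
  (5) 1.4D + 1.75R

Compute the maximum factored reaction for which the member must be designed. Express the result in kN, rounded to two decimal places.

466.27 kN

(1) 1.4(138.51) = 193.91
(2) 1.35(138.51) + 0.7(144.32) = 186.99 + 101.02 = 288.01
(3) 1.3(138.51) + 1.7(117.42) + 0.6(144.32) = 466.27
(4) 1.0(138.51) - 1.0(144.32) = 138.51 - 144.32 = -5.81
(5) 1.4(138.51) + 1.75(117.42) = 193.91 + 205.49 = 399.40
Maximum is from combination 3.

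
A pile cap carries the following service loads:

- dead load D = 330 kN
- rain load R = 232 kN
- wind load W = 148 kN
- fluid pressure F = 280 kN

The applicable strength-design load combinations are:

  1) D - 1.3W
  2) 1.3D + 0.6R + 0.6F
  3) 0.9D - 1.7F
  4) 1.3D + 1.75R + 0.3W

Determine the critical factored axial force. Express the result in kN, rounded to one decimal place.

879.4 kN

1) 1.0(330) - 1.3(148) = 330.0 - 192.4 = 137.6
2) 1.3(330) + 0.6(232) + 0.6(280) = 429.0 + 139.2 + 168.0 = 736.2
3) 0.9(330) - 1.7(280) = 297.0 - 476.0 = -179.0
4) 1.3(330) + 1.75(232) + 0.3(148) = 429.0 + 406.0 + 44.4 = 879.4
Combination 4 governs: N_u = 879.4 kN.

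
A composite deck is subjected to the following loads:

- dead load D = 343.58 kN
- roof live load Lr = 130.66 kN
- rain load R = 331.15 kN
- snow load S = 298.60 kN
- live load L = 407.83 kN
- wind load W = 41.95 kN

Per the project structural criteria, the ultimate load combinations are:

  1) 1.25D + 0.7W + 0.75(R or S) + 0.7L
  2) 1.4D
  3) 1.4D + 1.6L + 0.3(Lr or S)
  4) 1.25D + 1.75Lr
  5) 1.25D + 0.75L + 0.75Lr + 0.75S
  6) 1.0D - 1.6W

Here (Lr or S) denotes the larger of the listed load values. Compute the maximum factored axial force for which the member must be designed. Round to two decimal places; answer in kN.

1223.12 kN

(R or S) → R = 331.15 kN; (Lr or S) → S = 298.60 kN.
1) 1.25(343.58) + 0.7(41.95) + 0.75(331.15) + 0.7(407.83) = 992.68
2) 1.4(343.58) = 481.01
3) 1.4(343.58) + 1.6(407.83) + 0.3(298.60) = 1223.12
4) 1.25(343.58) + 1.75(130.66) = 658.13
5) 1.25(343.58) + 0.75(407.83) + 0.75(130.66) + 0.75(298.60) = 1057.29
6) 1.0(343.58) - 1.6(41.95) = 276.46
Maximum is from combination 3.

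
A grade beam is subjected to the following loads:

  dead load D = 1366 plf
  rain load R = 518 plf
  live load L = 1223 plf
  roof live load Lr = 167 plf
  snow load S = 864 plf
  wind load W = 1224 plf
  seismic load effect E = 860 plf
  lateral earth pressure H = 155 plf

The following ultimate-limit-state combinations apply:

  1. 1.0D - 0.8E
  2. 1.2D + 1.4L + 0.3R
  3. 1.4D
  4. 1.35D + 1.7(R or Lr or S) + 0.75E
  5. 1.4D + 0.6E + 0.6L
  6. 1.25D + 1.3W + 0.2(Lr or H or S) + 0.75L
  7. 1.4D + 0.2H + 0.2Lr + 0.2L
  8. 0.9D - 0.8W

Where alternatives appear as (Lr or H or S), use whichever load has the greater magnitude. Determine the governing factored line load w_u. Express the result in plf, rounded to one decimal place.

4388.8 plf

(R or Lr or S) → S = 864 plf; (Lr or H or S) → S = 864 plf.
1. 1.0(1366) - 0.8(860) = 678.0
2. 1.2(1366) + 1.4(1223) + 0.3(518) = 3506.8
3. 1.4(1366) = 1912.4
4. 1.35(1366) + 1.7(864) + 0.75(860) = 3957.9
5. 1.4(1366) + 0.6(860) + 0.6(1223) = 3162.2
6. 1.25(1366) + 1.3(1224) + 0.2(864) + 0.75(1223) = 4388.8
7. 1.4(1366) + 0.2(155) + 0.2(167) + 0.2(1223) = 2221.4
8. 0.9(1366) - 0.8(1224) = 250.2
Combination 6 governs: w_u = 4388.8 plf.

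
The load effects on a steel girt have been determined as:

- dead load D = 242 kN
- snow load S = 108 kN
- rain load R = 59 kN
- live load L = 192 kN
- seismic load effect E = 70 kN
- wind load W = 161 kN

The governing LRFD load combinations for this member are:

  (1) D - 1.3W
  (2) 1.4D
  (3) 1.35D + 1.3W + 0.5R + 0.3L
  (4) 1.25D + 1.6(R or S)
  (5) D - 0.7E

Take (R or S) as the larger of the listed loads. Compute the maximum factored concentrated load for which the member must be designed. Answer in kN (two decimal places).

(R or S) → S = 108 kN.
(1) 1.0(242) - 1.3(161) = 242.00 - 209.30 = 32.70
(2) 1.4(242) = 338.80
(3) 1.35(242) + 1.3(161) + 0.5(59) + 0.3(192) = 326.70 + 209.30 + 29.50 + 57.60 = 623.10
(4) 1.25(242) + 1.6(108) = 302.50 + 172.80 = 475.30
(5) 1.0(242) - 0.7(70) = 242.00 - 49.00 = 193.00
The controlling combination is 3, giving 623.10 kN.

623.10 kN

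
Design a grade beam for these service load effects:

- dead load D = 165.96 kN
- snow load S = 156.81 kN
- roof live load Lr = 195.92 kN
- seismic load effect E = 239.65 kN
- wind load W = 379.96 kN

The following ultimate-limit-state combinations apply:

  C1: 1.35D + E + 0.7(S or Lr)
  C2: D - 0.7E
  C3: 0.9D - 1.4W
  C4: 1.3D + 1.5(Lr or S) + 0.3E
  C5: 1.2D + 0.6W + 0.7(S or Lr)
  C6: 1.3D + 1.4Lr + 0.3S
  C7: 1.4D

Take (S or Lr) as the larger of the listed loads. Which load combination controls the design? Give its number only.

Combination 1

(S or Lr) → Lr = 195.92 kN; (Lr or S) → Lr = 195.92 kN.
C1: 1.35(165.96) + 1.0(239.65) + 0.7(195.92) = 224.05 + 239.65 + 137.14 = 600.84
C2: 1.0(165.96) - 0.7(239.65) = 165.96 - 167.76 = -1.80
C3: 0.9(165.96) - 1.4(379.96) = 149.36 - 531.94 = -382.58
C4: 1.3(165.96) + 1.5(195.92) + 0.3(239.65) = 581.52
C5: 1.2(165.96) + 0.6(379.96) + 0.7(195.92) = 199.15 + 227.98 + 137.14 = 564.27
C6: 1.3(165.96) + 1.4(195.92) + 0.3(156.81) = 215.75 + 274.29 + 47.04 = 537.08
C7: 1.4(165.96) = 232.34
The largest value is 600.84 kN from combination 1.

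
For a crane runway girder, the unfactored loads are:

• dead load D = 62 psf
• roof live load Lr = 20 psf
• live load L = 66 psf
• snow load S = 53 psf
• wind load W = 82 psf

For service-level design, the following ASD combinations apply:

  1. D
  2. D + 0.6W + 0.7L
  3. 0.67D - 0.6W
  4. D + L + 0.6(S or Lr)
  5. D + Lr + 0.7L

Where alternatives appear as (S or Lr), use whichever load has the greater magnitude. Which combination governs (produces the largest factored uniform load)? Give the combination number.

(S or Lr) → S = 53 psf.
1. 1.0(62) = 62.0
2. 1.0(62) + 0.6(82) + 0.7(66) = 62.0 + 49.2 + 46.2 = 157.4
3. 0.67(62) - 0.6(82) = 41.5 - 49.2 = -7.7
4. 1.0(62) + 1.0(66) + 0.6(53) = 62.0 + 66.0 + 31.8 = 159.8
5. 1.0(62) + 1.0(20) + 0.7(66) = 62.0 + 20.0 + 46.2 = 128.2
The largest value is 159.8 psf from combination 4.

Combination 4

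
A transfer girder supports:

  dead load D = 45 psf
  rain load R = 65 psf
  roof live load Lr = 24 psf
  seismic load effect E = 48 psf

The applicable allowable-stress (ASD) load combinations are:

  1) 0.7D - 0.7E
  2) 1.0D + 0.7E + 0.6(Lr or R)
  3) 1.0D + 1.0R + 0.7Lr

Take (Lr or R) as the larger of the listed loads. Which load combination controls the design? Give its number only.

(Lr or R) → R = 65 psf.
1) 0.7(45) - 0.7(48) = 31.5 - 33.6 = -2.1
2) 1.0(45) + 0.7(48) + 0.6(65) = 45.0 + 33.6 + 39.0 = 117.6
3) 1.0(45) + 1.0(65) + 0.7(24) = 45.0 + 65.0 + 16.8 = 126.8
The largest value is 126.8 psf from combination 3.

Combination 3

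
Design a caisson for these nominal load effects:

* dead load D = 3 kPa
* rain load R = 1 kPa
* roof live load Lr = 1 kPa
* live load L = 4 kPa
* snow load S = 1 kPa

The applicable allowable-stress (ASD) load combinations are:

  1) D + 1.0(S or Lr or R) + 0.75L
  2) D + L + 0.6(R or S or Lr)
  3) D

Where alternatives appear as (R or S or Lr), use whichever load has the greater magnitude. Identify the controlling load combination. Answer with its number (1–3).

(S or Lr or R) → S = 1 kPa; (R or S or Lr) → R = 1 kPa.
1) 1.0(3) + 1.0(1) + 0.75(4) = 7.0
2) 1.0(3) + 1.0(4) + 0.6(1) = 7.6
3) 1.0(3) = 3.0
The largest value is 7.6 kPa from combination 2.

Combination 2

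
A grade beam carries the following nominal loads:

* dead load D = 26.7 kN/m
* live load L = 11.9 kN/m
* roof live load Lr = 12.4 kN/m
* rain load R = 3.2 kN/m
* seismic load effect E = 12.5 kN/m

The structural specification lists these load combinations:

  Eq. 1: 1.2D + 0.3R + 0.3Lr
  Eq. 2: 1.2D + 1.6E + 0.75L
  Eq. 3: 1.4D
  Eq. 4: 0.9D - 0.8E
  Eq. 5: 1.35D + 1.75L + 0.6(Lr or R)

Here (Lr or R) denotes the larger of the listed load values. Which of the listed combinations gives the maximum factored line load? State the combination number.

(Lr or R) → Lr = 12.4 kN/m.
Eq. 1: 1.2(26.7) + 0.3(3.2) + 0.3(12.4) = 32.04 + 0.96 + 3.72 = 36.72
Eq. 2: 1.2(26.7) + 1.6(12.5) + 0.75(11.9) = 32.04 + 20.00 + 8.93 = 60.97
Eq. 3: 1.4(26.7) = 37.38
Eq. 4: 0.9(26.7) - 0.8(12.5) = 24.03 - 10.00 = 14.03
Eq. 5: 1.35(26.7) + 1.75(11.9) + 0.6(12.4) = 64.31
The largest value is 64.31 kN/m from combination 5.

Combination 5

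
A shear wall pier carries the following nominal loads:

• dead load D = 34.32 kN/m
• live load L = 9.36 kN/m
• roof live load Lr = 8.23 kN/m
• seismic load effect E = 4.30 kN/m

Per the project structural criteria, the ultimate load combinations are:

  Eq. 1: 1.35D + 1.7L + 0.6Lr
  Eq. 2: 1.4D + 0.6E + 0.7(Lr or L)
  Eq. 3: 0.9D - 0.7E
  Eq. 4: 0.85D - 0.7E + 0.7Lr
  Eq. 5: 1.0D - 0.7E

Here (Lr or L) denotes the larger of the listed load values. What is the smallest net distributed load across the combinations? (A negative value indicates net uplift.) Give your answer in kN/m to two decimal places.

(Lr or L) → L = 9.36 kN/m.
Eq. 1: 1.35(34.32) + 1.7(9.36) + 0.6(8.23) = 46.33 + 15.91 + 4.94 = 67.18
Eq. 2: 1.4(34.32) + 0.6(4.30) + 0.7(9.36) = 48.05 + 2.58 + 6.55 = 57.18
Eq. 3: 0.9(34.32) - 0.7(4.30) = 30.89 - 3.01 = 27.88
Eq. 4: 0.85(34.32) - 0.7(4.30) + 0.7(8.23) = 29.17 - 3.01 + 5.76 = 31.92
Eq. 5: 1.0(34.32) - 0.7(4.30) = 34.32 - 3.01 = 31.31
Combination 3 gives the minimum: 27.88 kN/m.

27.88 kN/m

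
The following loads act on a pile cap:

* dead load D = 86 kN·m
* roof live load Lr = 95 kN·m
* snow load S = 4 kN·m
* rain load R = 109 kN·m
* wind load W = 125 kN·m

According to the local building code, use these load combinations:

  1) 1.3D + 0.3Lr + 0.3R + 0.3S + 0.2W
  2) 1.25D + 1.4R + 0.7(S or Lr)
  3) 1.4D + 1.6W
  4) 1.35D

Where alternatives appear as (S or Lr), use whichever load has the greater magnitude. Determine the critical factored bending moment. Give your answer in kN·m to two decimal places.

(S or Lr) → Lr = 95 kN·m.
1) 1.3(86) + 0.3(95) + 0.3(109) + 0.3(4) + 0.2(125) = 111.80 + 28.50 + 32.70 + 1.20 + 25.00 = 199.20
2) 1.25(86) + 1.4(109) + 0.7(95) = 107.50 + 152.60 + 66.50 = 326.60
3) 1.4(86) + 1.6(125) = 120.40 + 200.00 = 320.40
4) 1.35(86) = 116.10
Combination 2 governs: M_u = 326.60 kN·m.

326.60 kN·m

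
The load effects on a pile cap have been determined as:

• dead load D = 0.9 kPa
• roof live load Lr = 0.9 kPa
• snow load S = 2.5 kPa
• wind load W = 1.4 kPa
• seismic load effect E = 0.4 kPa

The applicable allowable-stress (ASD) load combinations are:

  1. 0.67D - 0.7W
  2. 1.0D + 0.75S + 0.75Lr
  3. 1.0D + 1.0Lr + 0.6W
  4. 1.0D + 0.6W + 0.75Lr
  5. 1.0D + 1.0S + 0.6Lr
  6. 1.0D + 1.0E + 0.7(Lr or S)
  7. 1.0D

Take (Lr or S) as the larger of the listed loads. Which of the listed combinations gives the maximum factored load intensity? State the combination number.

Combination 5

(Lr or S) → S = 2.5 kPa.
1. 0.67(0.9) - 0.7(1.4) = -0.4
2. 1.0(0.9) + 0.75(2.5) + 0.75(0.9) = 3.5
3. 1.0(0.9) + 1.0(0.9) + 0.6(1.4) = 2.6
4. 1.0(0.9) + 0.6(1.4) + 0.75(0.9) = 2.4
5. 1.0(0.9) + 1.0(2.5) + 0.6(0.9) = 3.9
6. 1.0(0.9) + 1.0(0.4) + 0.7(2.5) = 3.1
7. 1.0(0.9) = 0.9
The largest value is 3.9 kPa from combination 5.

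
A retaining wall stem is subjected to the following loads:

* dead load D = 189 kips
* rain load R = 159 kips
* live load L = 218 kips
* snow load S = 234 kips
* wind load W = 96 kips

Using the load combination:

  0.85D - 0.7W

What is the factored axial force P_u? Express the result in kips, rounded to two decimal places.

0.85(189) - 0.7(96) = 93.45
P_u = 93.45 kips.

93.45 kips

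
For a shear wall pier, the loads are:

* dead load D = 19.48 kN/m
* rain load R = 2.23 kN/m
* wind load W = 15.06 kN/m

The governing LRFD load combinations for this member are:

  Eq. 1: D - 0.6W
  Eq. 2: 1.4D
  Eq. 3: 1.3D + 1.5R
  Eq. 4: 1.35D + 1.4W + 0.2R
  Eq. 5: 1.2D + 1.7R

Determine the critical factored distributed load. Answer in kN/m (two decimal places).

Eq. 1: 1.0(19.48) - 0.6(15.06) = 10.44
Eq. 2: 1.4(19.48) = 27.27
Eq. 3: 1.3(19.48) + 1.5(2.23) = 28.67
Eq. 4: 1.35(19.48) + 1.4(15.06) + 0.2(2.23) = 47.83
Eq. 5: 1.2(19.48) + 1.7(2.23) = 27.17
Combination 4 governs: w_u = 47.83 kN/m.

47.83 kN/m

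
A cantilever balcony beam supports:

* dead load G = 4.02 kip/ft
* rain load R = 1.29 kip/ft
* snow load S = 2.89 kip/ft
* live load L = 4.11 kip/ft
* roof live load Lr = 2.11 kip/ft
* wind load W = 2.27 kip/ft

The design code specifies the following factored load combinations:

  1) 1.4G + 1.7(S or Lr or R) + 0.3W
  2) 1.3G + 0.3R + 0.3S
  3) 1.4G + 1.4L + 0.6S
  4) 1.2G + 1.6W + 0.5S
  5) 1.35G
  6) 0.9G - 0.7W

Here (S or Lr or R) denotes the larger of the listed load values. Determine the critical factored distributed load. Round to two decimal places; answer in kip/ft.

(S or Lr or R) → S = 2.89 kip/ft.
1) 1.4(4.02) + 1.7(2.89) + 0.3(2.27) = 11.22
2) 1.3(4.02) + 0.3(1.29) + 0.3(2.89) = 6.48
3) 1.4(4.02) + 1.4(4.11) + 0.6(2.89) = 13.12
4) 1.2(4.02) + 1.6(2.27) + 0.5(2.89) = 9.90
5) 1.35(4.02) = 5.43
6) 0.9(4.02) - 0.7(2.27) = 2.03
Maximum is from combination 3.

13.12 kip/ft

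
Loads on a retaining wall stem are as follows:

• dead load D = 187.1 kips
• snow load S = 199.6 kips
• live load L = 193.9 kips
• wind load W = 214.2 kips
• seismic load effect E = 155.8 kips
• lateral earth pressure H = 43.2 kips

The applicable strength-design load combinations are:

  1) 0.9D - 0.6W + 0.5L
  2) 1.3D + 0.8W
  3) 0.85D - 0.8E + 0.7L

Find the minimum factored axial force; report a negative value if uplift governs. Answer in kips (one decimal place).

1) 0.9(187.1) - 0.6(214.2) + 0.5(193.9) = 136.8
2) 1.3(187.1) + 0.8(214.2) = 414.6
3) 0.85(187.1) - 0.8(155.8) + 0.7(193.9) = 170.1
Combination 1 gives the minimum: 136.8 kips.

136.8 kips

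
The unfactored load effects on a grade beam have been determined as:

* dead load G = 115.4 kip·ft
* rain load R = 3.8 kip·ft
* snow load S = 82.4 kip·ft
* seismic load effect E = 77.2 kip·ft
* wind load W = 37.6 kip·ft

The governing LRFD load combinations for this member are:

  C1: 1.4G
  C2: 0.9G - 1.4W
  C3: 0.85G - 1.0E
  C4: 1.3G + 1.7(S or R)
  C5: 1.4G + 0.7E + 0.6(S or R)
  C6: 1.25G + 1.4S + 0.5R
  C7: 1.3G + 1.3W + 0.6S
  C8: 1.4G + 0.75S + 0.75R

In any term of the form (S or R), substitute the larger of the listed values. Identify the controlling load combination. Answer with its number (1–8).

(S or R) → S = 82.4 kip·ft.
C1: 1.4(115.4) = 161.56
C2: 0.9(115.4) - 1.4(37.6) = 103.86 - 52.64 = 51.22
C3: 0.85(115.4) - 1.0(77.2) = 98.09 - 77.20 = 20.89
C4: 1.3(115.4) + 1.7(82.4) = 150.02 + 140.08 = 290.10
C5: 1.4(115.4) + 0.7(77.2) + 0.6(82.4) = 161.56 + 54.04 + 49.44 = 265.04
C6: 1.25(115.4) + 1.4(82.4) + 0.5(3.8) = 144.25 + 115.36 + 1.90 = 261.51
C7: 1.3(115.4) + 1.3(37.6) + 0.6(82.4) = 150.02 + 48.88 + 49.44 = 248.34
C8: 1.4(115.4) + 0.75(82.4) + 0.75(3.8) = 161.56 + 61.80 + 2.85 = 226.21
The largest value is 290.10 kip·ft from combination 4.

Combination 4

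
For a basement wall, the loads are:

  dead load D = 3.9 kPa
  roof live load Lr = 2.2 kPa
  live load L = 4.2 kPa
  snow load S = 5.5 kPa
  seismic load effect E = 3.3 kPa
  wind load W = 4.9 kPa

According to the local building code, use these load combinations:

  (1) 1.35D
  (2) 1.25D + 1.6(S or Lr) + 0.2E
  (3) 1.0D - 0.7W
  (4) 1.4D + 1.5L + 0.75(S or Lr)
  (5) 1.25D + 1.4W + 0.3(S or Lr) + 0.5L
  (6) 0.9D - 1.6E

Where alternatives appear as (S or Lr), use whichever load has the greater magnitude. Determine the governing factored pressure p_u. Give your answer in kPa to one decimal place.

15.9 kPa

(S or Lr) → S = 5.5 kPa.
(1) 1.35(3.9) = 5.3
(2) 1.25(3.9) + 1.6(5.5) + 0.2(3.3) = 14.3
(3) 1.0(3.9) - 0.7(4.9) = 3.9 - 3.4 = 0.5
(4) 1.4(3.9) + 1.5(4.2) + 0.75(5.5) = 5.5 + 6.3 + 4.1 = 15.9
(5) 1.25(3.9) + 1.4(4.9) + 0.3(5.5) + 0.5(4.2) = 15.5
(6) 0.9(3.9) - 1.6(3.3) = 3.5 - 5.3 = -1.8
Combination 4 governs: p_u = 15.9 kPa.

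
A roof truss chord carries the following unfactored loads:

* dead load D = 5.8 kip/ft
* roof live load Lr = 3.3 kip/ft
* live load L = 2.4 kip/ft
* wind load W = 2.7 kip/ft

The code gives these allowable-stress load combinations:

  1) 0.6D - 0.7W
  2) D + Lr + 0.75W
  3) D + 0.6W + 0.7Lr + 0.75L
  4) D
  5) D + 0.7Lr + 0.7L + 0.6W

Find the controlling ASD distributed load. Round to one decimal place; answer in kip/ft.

11.5 kip/ft

1) 0.6(5.8) - 0.7(2.7) = 3.5 - 1.9 = 1.6
2) 1.0(5.8) + 1.0(3.3) + 0.75(2.7) = 5.8 + 3.3 + 2.0 = 11.1
3) 1.0(5.8) + 0.6(2.7) + 0.7(3.3) + 0.75(2.4) = 5.8 + 1.6 + 2.3 + 1.8 = 11.5
4) 1.0(5.8) = 5.8
5) 1.0(5.8) + 0.7(3.3) + 0.7(2.4) + 0.6(2.7) = 5.8 + 2.3 + 1.7 + 1.6 = 11.4
Combination 3 governs: w = 11.5 kip/ft.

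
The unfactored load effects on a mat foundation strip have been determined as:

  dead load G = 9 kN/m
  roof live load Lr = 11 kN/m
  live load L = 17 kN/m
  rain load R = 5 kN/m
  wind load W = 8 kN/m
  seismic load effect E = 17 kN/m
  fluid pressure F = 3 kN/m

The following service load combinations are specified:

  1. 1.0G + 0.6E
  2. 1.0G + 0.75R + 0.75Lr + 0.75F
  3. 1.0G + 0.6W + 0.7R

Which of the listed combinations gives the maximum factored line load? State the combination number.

Combination 2

1. 1.0(9) + 0.6(17) = 9.0 + 10.2 = 19.2
2. 1.0(9) + 0.75(5) + 0.75(11) + 0.75(3) = 23.3
3. 1.0(9) + 0.6(8) + 0.7(5) = 9.0 + 4.8 + 3.5 = 17.3
The largest value is 23.3 kN/m from combination 2.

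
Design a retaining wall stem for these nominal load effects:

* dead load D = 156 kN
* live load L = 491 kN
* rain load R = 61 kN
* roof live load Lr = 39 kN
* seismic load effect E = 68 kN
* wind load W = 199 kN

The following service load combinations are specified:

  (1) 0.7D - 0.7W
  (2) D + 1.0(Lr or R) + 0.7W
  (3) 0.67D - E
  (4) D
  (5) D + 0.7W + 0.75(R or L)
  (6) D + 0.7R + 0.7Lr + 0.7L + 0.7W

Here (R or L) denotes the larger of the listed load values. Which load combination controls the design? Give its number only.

Combination 6

(Lr or R) → R = 61 kN; (R or L) → L = 491 kN.
(1) 0.7(156) - 0.7(199) = 109.2 - 139.3 = -30.1
(2) 1.0(156) + 1.0(61) + 0.7(199) = 156.0 + 61.0 + 139.3 = 356.3
(3) 0.67(156) - 1.0(68) = 104.5 - 68.0 = 36.5
(4) 1.0(156) = 156.0
(5) 1.0(156) + 0.7(199) + 0.75(491) = 156.0 + 139.3 + 368.3 = 663.6
(6) 1.0(156) + 0.7(61) + 0.7(39) + 0.7(491) + 0.7(199) = 156.0 + 42.7 + 27.3 + 343.7 + 139.3 = 709.0
The largest value is 709.0 kN from combination 6.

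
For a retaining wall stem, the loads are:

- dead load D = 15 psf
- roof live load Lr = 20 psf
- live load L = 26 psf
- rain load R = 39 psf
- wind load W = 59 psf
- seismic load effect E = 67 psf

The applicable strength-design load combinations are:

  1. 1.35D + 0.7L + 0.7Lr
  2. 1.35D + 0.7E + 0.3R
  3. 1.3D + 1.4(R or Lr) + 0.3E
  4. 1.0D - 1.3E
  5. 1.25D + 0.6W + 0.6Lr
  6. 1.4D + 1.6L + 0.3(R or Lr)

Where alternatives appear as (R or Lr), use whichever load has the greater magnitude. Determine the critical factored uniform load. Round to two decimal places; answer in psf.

94.20 psf

(R or Lr) → R = 39 psf.
1. 1.35(15) + 0.7(26) + 0.7(20) = 52.45
2. 1.35(15) + 0.7(67) + 0.3(39) = 78.85
3. 1.3(15) + 1.4(39) + 0.3(67) = 94.20
4. 1.0(15) - 1.3(67) = -72.10
5. 1.25(15) + 0.6(59) + 0.6(20) = 66.15
6. 1.4(15) + 1.6(26) + 0.3(39) = 74.30
Combination 3 governs: q_u = 94.20 psf.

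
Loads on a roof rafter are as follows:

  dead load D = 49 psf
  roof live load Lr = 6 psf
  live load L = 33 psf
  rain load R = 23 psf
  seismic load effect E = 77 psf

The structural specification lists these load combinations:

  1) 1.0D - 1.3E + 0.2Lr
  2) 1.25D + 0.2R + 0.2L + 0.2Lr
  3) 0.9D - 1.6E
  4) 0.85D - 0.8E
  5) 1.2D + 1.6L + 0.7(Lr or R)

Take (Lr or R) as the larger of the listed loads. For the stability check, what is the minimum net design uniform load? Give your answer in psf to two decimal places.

-79.10 psf

(Lr or R) → R = 23 psf.
1) 1.0(49) - 1.3(77) + 0.2(6) = 49.00 - 100.10 + 1.20 = -49.90
2) 1.25(49) + 0.2(23) + 0.2(33) + 0.2(6) = 61.25 + 4.60 + 6.60 + 1.20 = 73.65
3) 0.9(49) - 1.6(77) = 44.10 - 123.20 = -79.10
4) 0.85(49) - 0.8(77) = 41.65 - 61.60 = -19.95
5) 1.2(49) + 1.6(33) + 0.7(23) = 58.80 + 52.80 + 16.10 = 127.70
Combination 3 gives the minimum: -79.10 psf.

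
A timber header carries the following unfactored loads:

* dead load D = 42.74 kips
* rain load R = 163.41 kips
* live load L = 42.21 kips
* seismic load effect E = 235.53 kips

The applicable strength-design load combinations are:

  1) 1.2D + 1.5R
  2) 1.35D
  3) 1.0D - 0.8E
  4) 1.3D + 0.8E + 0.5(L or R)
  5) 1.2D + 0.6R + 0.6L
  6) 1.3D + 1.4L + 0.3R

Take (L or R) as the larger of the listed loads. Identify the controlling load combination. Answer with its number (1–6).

Combination 4

(L or R) → R = 163.41 kips.
1) 1.2(42.74) + 1.5(163.41) = 296.40
2) 1.35(42.74) = 57.70
3) 1.0(42.74) - 0.8(235.53) = 42.74 - 188.42 = -145.68
4) 1.3(42.74) + 0.8(235.53) + 0.5(163.41) = 55.56 + 188.42 + 81.71 = 325.69
5) 1.2(42.74) + 0.6(163.41) + 0.6(42.21) = 174.66
6) 1.3(42.74) + 1.4(42.21) + 0.3(163.41) = 163.68
The largest value is 325.69 kips from combination 4.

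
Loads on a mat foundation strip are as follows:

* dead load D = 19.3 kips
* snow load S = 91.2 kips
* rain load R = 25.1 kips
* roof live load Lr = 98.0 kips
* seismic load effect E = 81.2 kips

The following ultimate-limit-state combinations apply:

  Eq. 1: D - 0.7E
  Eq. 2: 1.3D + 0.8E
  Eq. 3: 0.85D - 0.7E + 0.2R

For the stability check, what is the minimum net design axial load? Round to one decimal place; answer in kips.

Eq. 1: 1.0(19.3) - 0.7(81.2) = -37.5
Eq. 2: 1.3(19.3) + 0.8(81.2) = 90.1
Eq. 3: 0.85(19.3) - 0.7(81.2) + 0.2(25.1) = -35.4
Combination 1 gives the minimum: -37.5 kips.

-37.5 kips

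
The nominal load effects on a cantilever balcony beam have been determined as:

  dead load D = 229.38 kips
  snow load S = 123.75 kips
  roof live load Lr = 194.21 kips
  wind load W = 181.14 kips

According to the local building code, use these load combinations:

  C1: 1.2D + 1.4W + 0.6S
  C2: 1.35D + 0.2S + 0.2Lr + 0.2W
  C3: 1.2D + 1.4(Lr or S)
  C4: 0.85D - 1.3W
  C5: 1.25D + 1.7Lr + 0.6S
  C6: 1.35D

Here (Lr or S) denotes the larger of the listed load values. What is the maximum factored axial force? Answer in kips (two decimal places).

(Lr or S) → Lr = 194.21 kips.
C1: 1.2(229.38) + 1.4(181.14) + 0.6(123.75) = 603.10
C2: 1.35(229.38) + 0.2(123.75) + 0.2(194.21) + 0.2(181.14) = 309.66 + 24.75 + 38.84 + 36.23 = 409.48
C3: 1.2(229.38) + 1.4(194.21) = 275.26 + 271.89 = 547.15
C4: 0.85(229.38) - 1.3(181.14) = 194.97 - 235.48 = -40.51
C5: 1.25(229.38) + 1.7(194.21) + 0.6(123.75) = 691.13
C6: 1.35(229.38) = 309.66
Maximum is from combination 5.

691.13 kips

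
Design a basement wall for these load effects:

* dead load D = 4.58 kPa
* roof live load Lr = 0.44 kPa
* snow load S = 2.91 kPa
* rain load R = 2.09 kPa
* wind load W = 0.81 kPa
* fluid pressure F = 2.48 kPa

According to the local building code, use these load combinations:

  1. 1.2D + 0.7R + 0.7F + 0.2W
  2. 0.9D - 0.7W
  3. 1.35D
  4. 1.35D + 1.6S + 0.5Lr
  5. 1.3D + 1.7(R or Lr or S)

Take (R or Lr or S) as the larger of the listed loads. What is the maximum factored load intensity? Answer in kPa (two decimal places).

(R or Lr or S) → S = 2.91 kPa.
1. 1.2(4.58) + 0.7(2.09) + 0.7(2.48) + 0.2(0.81) = 8.86
2. 0.9(4.58) - 0.7(0.81) = 3.56
3. 1.35(4.58) = 6.18
4. 1.35(4.58) + 1.6(2.91) + 0.5(0.44) = 11.06
5. 1.3(4.58) + 1.7(2.91) = 10.90
Combination 4 governs: q_u = 11.06 kPa.

11.06 kPa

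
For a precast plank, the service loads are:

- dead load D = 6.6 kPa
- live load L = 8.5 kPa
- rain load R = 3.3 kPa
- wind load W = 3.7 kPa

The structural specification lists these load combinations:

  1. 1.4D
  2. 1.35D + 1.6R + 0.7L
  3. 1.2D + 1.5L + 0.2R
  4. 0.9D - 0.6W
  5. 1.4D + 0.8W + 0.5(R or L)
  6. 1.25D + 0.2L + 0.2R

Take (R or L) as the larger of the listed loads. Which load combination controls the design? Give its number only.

(R or L) → L = 8.5 kPa.
1. 1.4(6.6) = 9.2
2. 1.35(6.6) + 1.6(3.3) + 0.7(8.5) = 20.1
3. 1.2(6.6) + 1.5(8.5) + 0.2(3.3) = 21.3
4. 0.9(6.6) - 0.6(3.7) = 5.9 - 2.2 = 3.7
5. 1.4(6.6) + 0.8(3.7) + 0.5(8.5) = 9.2 + 3.0 + 4.3 = 16.5
6. 1.25(6.6) + 0.2(8.5) + 0.2(3.3) = 10.6
The largest value is 21.3 kPa from combination 3.

Combination 3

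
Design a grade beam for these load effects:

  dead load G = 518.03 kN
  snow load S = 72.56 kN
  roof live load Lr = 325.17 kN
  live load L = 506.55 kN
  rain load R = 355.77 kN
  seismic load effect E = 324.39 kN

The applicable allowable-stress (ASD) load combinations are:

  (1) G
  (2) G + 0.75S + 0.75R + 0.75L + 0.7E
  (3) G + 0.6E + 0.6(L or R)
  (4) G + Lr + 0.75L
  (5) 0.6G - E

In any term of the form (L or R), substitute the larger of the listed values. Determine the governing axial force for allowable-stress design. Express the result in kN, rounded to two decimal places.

1446.26 kN

(L or R) → L = 506.55 kN.
(1) 1.0(518.03) = 518.03
(2) 1.0(518.03) + 0.75(72.56) + 0.75(355.77) + 0.75(506.55) + 0.7(324.39) = 518.03 + 54.42 + 266.83 + 379.91 + 227.07 = 1446.26
(3) 1.0(518.03) + 0.6(324.39) + 0.6(506.55) = 518.03 + 194.63 + 303.93 = 1016.59
(4) 1.0(518.03) + 1.0(325.17) + 0.75(506.55) = 518.03 + 325.17 + 379.91 = 1223.11
(5) 0.6(518.03) - 1.0(324.39) = 310.82 - 324.39 = -13.57
Combination 2 governs: N = 1446.26 kN.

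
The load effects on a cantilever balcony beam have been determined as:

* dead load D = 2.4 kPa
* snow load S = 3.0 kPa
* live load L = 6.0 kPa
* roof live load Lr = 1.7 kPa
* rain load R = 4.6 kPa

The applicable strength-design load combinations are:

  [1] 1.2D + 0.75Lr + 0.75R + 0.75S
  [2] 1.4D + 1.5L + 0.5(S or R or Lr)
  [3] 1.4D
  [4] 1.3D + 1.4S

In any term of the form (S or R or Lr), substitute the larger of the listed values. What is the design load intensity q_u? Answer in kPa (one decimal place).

(S or R or Lr) → R = 4.6 kPa.
[1] 1.2(2.4) + 0.75(1.7) + 0.75(4.6) + 0.75(3.0) = 9.9
[2] 1.4(2.4) + 1.5(6.0) + 0.5(4.6) = 3.4 + 9.0 + 2.3 = 14.7
[3] 1.4(2.4) = 3.4
[4] 1.3(2.4) + 1.4(3.0) = 3.1 + 4.2 = 7.3
Maximum is from combination 2.

14.7 kPa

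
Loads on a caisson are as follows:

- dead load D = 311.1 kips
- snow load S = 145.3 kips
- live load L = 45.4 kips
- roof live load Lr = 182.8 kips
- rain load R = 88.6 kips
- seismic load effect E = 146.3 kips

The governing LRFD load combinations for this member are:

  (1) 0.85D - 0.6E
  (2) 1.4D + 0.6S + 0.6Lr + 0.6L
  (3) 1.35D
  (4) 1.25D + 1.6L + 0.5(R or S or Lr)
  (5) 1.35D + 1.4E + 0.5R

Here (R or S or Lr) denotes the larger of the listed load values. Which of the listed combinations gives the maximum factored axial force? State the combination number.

(R or S or Lr) → Lr = 182.8 kips.
(1) 0.85(311.1) - 0.6(146.3) = 176.66
(2) 1.4(311.1) + 0.6(145.3) + 0.6(182.8) + 0.6(45.4) = 659.64
(3) 1.35(311.1) = 419.99
(4) 1.25(311.1) + 1.6(45.4) + 0.5(182.8) = 552.92
(5) 1.35(311.1) + 1.4(146.3) + 0.5(88.6) = 669.11
The largest value is 669.11 kips from combination 5.

Combination 5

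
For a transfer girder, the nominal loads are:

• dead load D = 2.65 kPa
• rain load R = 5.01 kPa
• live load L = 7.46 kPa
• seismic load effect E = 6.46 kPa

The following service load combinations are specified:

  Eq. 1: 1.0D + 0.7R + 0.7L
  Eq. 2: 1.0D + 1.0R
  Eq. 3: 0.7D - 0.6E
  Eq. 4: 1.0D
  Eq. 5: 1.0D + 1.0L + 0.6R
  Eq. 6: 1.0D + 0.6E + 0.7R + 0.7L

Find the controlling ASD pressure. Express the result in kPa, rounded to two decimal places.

Eq. 1: 1.0(2.65) + 0.7(5.01) + 0.7(7.46) = 2.65 + 3.51 + 5.22 = 11.38
Eq. 2: 1.0(2.65) + 1.0(5.01) = 2.65 + 5.01 = 7.66
Eq. 3: 0.7(2.65) - 0.6(6.46) = 1.86 - 3.88 = -2.02
Eq. 4: 1.0(2.65) = 2.65
Eq. 5: 1.0(2.65) + 1.0(7.46) + 0.6(5.01) = 2.65 + 7.46 + 3.01 = 13.12
Eq. 6: 1.0(2.65) + 0.6(6.46) + 0.7(5.01) + 0.7(7.46) = 2.65 + 3.88 + 3.51 + 5.22 = 15.26
Maximum is from combination 6.

15.26 kPa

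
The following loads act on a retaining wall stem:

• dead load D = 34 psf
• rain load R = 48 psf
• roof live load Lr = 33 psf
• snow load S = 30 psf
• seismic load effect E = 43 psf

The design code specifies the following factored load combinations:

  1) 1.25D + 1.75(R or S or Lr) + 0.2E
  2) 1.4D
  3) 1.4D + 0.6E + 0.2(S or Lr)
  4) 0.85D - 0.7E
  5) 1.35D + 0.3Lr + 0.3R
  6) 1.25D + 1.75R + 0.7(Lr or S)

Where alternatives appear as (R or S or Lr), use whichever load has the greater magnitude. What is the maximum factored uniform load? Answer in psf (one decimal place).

(R or S or Lr) → R = 48 psf; (S or Lr) → Lr = 33 psf; (Lr or S) → Lr = 33 psf.
1) 1.25(34) + 1.75(48) + 0.2(43) = 42.5 + 84.0 + 8.6 = 135.1
2) 1.4(34) = 47.6
3) 1.4(34) + 0.6(43) + 0.2(33) = 47.6 + 25.8 + 6.6 = 80.0
4) 0.85(34) - 0.7(43) = 28.9 - 30.1 = -1.2
5) 1.35(34) + 0.3(33) + 0.3(48) = 45.9 + 9.9 + 14.4 = 70.2
6) 1.25(34) + 1.75(48) + 0.7(33) = 42.5 + 84.0 + 23.1 = 149.6
The controlling combination is 6, giving 149.6 psf.

149.6 psf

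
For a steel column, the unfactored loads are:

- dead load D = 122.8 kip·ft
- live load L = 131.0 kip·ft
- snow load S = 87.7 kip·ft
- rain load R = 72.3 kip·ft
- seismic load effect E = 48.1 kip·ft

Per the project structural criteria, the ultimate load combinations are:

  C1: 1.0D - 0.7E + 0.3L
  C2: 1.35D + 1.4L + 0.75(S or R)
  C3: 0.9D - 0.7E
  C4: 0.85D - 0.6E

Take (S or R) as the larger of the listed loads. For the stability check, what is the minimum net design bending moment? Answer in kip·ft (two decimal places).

75.52 kip·ft

(S or R) → S = 87.7 kip·ft.
C1: 1.0(122.8) - 0.7(48.1) + 0.3(131.0) = 122.80 - 33.67 + 39.30 = 128.43
C2: 1.35(122.8) + 1.4(131.0) + 0.75(87.7) = 165.78 + 183.40 + 65.78 = 414.96
C3: 0.9(122.8) - 0.7(48.1) = 110.52 - 33.67 = 76.85
C4: 0.85(122.8) - 0.6(48.1) = 104.38 - 28.86 = 75.52
Combination 4 gives the minimum: 75.52 kip·ft.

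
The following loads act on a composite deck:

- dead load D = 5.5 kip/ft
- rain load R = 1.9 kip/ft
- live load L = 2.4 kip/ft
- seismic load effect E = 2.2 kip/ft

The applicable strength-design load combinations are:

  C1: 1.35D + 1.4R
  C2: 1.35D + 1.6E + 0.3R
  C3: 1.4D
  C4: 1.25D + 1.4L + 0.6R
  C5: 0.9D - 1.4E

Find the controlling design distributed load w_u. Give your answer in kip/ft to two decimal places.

C1: 1.35(5.5) + 1.4(1.9) = 7.43 + 2.66 = 10.09
C2: 1.35(5.5) + 1.6(2.2) + 0.3(1.9) = 7.43 + 3.52 + 0.57 = 11.52
C3: 1.4(5.5) = 7.70
C4: 1.25(5.5) + 1.4(2.4) + 0.6(1.9) = 6.88 + 3.36 + 1.14 = 11.38
C5: 0.9(5.5) - 1.4(2.2) = 4.95 - 3.08 = 1.87
Maximum is from combination 2.

11.52 kip/ft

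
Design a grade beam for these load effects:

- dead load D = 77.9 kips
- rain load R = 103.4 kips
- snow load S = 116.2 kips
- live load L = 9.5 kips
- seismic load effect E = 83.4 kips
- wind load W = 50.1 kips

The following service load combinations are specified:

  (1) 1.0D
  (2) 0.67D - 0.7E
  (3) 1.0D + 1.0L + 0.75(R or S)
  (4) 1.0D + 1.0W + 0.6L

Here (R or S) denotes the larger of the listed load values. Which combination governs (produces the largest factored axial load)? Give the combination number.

Combination 3

(R or S) → S = 116.2 kips.
(1) 1.0(77.9) = 77.90
(2) 0.67(77.9) - 0.7(83.4) = -6.19
(3) 1.0(77.9) + 1.0(9.5) + 0.75(116.2) = 174.55
(4) 1.0(77.9) + 1.0(50.1) + 0.6(9.5) = 133.70
The largest value is 174.55 kips from combination 3.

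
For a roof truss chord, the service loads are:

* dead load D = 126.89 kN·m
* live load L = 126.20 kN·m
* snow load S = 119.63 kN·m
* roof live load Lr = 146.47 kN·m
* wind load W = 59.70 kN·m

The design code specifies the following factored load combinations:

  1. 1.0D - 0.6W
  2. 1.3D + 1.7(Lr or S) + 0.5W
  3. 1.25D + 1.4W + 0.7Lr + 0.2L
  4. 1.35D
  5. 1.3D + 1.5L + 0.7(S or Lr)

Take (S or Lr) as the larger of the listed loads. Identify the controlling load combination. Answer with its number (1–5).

Combination 5

(Lr or S) → Lr = 146.47 kN·m; (S or Lr) → Lr = 146.47 kN·m.
1. 1.0(126.89) - 0.6(59.70) = 126.89 - 35.82 = 91.07
2. 1.3(126.89) + 1.7(146.47) + 0.5(59.70) = 164.96 + 249.00 + 29.85 = 443.81
3. 1.25(126.89) + 1.4(59.70) + 0.7(146.47) + 0.2(126.20) = 158.61 + 83.58 + 102.53 + 25.24 = 369.96
4. 1.35(126.89) = 171.30
5. 1.3(126.89) + 1.5(126.20) + 0.7(146.47) = 164.96 + 189.30 + 102.53 = 456.79
The largest value is 456.79 kN·m from combination 5.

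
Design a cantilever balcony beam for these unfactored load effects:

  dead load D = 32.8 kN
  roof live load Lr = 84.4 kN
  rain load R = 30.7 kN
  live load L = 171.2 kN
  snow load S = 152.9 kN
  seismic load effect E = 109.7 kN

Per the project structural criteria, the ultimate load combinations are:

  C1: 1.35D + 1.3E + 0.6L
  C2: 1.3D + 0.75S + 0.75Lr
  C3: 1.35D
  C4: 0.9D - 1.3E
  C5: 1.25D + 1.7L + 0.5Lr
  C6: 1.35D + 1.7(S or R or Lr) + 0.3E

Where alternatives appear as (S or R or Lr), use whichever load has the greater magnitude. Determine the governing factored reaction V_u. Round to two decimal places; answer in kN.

374.24 kN

(S or R or Lr) → S = 152.9 kN.
C1: 1.35(32.8) + 1.3(109.7) + 0.6(171.2) = 289.61
C2: 1.3(32.8) + 0.75(152.9) + 0.75(84.4) = 220.62
C3: 1.35(32.8) = 44.28
C4: 0.9(32.8) - 1.3(109.7) = -113.09
C5: 1.25(32.8) + 1.7(171.2) + 0.5(84.4) = 374.24
C6: 1.35(32.8) + 1.7(152.9) + 0.3(109.7) = 337.12
Combination 5 governs: V_u = 374.24 kN.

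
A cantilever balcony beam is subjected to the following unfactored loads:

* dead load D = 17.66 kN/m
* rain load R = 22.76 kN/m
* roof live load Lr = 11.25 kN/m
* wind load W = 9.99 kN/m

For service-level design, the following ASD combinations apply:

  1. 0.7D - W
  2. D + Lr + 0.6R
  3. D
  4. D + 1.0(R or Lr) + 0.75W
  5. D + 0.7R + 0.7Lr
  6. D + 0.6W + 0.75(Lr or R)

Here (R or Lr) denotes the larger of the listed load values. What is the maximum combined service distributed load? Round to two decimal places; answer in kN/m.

47.91 kN/m

(R or Lr) → R = 22.76 kN/m; (Lr or R) → R = 22.76 kN/m.
1. 0.7(17.66) - 1.0(9.99) = 12.36 - 9.99 = 2.37
2. 1.0(17.66) + 1.0(11.25) + 0.6(22.76) = 17.66 + 11.25 + 13.66 = 42.57
3. 1.0(17.66) = 17.66
4. 1.0(17.66) + 1.0(22.76) + 0.75(9.99) = 17.66 + 22.76 + 7.49 = 47.91
5. 1.0(17.66) + 0.7(22.76) + 0.7(11.25) = 17.66 + 15.93 + 7.88 = 41.47
6. 1.0(17.66) + 0.6(9.99) + 0.75(22.76) = 17.66 + 5.99 + 17.07 = 40.72
The controlling combination is 4, giving 47.91 kN/m.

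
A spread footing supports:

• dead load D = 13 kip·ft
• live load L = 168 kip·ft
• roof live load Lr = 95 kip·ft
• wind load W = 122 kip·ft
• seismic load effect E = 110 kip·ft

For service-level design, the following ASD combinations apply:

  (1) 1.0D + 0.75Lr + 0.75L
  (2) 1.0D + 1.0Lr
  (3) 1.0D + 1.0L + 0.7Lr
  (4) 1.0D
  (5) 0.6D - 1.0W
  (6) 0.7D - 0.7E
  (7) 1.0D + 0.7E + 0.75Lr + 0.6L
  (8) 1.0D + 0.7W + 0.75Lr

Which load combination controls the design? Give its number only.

(1) 1.0(13) + 0.75(95) + 0.75(168) = 210.25
(2) 1.0(13) + 1.0(95) = 108.00
(3) 1.0(13) + 1.0(168) + 0.7(95) = 247.50
(4) 1.0(13) = 13.00
(5) 0.6(13) - 1.0(122) = -114.20
(6) 0.7(13) - 0.7(110) = -67.90
(7) 1.0(13) + 0.7(110) + 0.75(95) + 0.6(168) = 262.05
(8) 1.0(13) + 0.7(122) + 0.75(95) = 169.65
The largest value is 262.05 kip·ft from combination 7.

Combination 7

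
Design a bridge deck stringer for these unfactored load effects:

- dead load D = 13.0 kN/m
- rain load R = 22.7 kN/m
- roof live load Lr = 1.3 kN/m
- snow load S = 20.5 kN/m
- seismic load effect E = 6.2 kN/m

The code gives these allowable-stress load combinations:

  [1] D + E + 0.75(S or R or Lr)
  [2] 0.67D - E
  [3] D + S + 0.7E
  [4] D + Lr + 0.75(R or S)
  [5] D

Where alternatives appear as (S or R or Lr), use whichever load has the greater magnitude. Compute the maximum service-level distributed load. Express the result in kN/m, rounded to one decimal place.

(S or R or Lr) → R = 22.7 kN/m; (R or S) → R = 22.7 kN/m.
[1] 1.0(13.0) + 1.0(6.2) + 0.75(22.7) = 13.0 + 6.2 + 17.0 = 36.2
[2] 0.67(13.0) - 1.0(6.2) = 8.7 - 6.2 = 2.5
[3] 1.0(13.0) + 1.0(20.5) + 0.7(6.2) = 13.0 + 20.5 + 4.3 = 37.8
[4] 1.0(13.0) + 1.0(1.3) + 0.75(22.7) = 13.0 + 1.3 + 17.0 = 31.3
[5] 1.0(13.0) = 13.0
Maximum is from combination 3.

37.8 kN/m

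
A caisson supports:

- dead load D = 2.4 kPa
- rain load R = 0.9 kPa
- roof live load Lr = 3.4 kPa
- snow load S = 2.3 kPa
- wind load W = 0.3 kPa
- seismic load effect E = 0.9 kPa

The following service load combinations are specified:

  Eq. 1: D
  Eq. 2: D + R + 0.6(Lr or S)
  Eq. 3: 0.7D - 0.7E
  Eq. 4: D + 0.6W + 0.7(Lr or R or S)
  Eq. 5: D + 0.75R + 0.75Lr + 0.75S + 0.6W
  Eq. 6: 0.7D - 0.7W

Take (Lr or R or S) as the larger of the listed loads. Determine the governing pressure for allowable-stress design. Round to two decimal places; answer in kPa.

7.53 kPa

(Lr or S) → Lr = 3.4 kPa; (Lr or R or S) → Lr = 3.4 kPa.
Eq. 1: 1.0(2.4) = 2.40
Eq. 2: 1.0(2.4) + 1.0(0.9) + 0.6(3.4) = 2.40 + 0.90 + 2.04 = 5.34
Eq. 3: 0.7(2.4) - 0.7(0.9) = 1.68 - 0.63 = 1.05
Eq. 4: 1.0(2.4) + 0.6(0.3) + 0.7(3.4) = 2.40 + 0.18 + 2.38 = 4.96
Eq. 5: 1.0(2.4) + 0.75(0.9) + 0.75(3.4) + 0.75(2.3) + 0.6(0.3) = 7.53
Eq. 6: 0.7(2.4) - 0.7(0.3) = 1.68 - 0.21 = 1.47
The controlling combination is 5, giving 7.53 kPa.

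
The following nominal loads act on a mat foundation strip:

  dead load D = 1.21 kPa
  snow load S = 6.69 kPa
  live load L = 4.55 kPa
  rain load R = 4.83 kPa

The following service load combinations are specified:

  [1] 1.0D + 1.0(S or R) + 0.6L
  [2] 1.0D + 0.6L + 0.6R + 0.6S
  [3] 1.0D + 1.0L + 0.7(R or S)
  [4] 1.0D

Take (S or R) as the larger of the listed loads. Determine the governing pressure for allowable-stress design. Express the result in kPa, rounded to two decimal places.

(S or R) → S = 6.69 kPa; (R or S) → S = 6.69 kPa.
[1] 1.0(1.21) + 1.0(6.69) + 0.6(4.55) = 10.63
[2] 1.0(1.21) + 0.6(4.55) + 0.6(4.83) + 0.6(6.69) = 10.85
[3] 1.0(1.21) + 1.0(4.55) + 0.7(6.69) = 10.44
[4] 1.0(1.21) = 1.21
The controlling combination is 2, giving 10.85 kPa.

10.85 kPa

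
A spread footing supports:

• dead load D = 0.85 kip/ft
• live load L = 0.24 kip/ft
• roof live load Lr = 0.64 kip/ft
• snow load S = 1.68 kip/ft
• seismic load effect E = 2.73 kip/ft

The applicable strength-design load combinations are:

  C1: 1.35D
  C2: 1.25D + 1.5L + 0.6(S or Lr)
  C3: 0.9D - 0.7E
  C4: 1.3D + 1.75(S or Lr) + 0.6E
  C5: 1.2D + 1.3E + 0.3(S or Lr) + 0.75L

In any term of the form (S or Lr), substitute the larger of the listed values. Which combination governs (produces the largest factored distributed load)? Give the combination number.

(S or Lr) → S = 1.68 kip/ft.
C1: 1.35(0.85) = 1.15
C2: 1.25(0.85) + 1.5(0.24) + 0.6(1.68) = 2.43
C3: 0.9(0.85) - 0.7(2.73) = -1.15
C4: 1.3(0.85) + 1.75(1.68) + 0.6(2.73) = 5.68
C5: 1.2(0.85) + 1.3(2.73) + 0.3(1.68) + 0.75(0.24) = 5.25
The largest value is 5.68 kip/ft from combination 4.

Combination 4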